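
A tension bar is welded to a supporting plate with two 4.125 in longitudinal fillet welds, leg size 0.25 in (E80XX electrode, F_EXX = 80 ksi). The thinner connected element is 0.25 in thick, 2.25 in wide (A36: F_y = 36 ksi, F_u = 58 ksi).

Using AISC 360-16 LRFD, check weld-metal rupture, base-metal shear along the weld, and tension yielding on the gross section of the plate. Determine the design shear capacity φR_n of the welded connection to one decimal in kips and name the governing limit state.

18.2 kips (gross-section yield governs)

Weld metal: throat = 0.707×0.25 = 0.17675 in, L = 2×4.125 = 8.25 in. φR_n = 0.75 × 0.6 × 80 × 0.17675 × 8.25 = 52.5 kips.
Base metal shear (0.25 in plate): yield φR_n = 1.0×0.6×36×0.25×8.25 = 44.6 kips; rupture φR_n = 0.75×0.6×58×0.25×8.25 = 53.8 kips; take 44.6 kips (yield).
Tension yield (gross): A_g = 2.25×0.25 = 0.5625 in². φR_n = 0.90 × 36 × 0.5625 = 18.2 kips.
Governing: min(52.5, 44.6, 18.2) = 18.2 kips → gross-section yield.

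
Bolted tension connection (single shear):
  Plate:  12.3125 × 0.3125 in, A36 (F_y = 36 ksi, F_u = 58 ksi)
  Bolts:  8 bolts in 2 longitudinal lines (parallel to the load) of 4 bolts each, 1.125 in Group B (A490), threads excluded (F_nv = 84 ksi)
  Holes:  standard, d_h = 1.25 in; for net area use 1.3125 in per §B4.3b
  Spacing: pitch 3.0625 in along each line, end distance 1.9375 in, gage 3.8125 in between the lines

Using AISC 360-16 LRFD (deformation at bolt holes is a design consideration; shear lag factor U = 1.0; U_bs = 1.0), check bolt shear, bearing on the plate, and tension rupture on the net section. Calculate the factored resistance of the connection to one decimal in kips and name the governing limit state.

Bolt shear: A_b = π(1.125)²/4 = 0.99402 in². φR_n = 0.75 × 84 × 0.99402 × 8 × 1 = 501.0 kips.
Bearing (0.3125 in plate, F_u = 58 ksi): end bolts L_c = 1.9375 − 1.25/2 = 1.3125, R_n = min(1.2×1.3125×0.3125×58, 2.4×1.125×0.3125×58) = 28.547 kips/bolt; interior L_c = 3.0625 − 1.25 = 1.8125, R_n = 39.422 kips/bolt. φR_n = 0.75 × (2×28.547 + 6×39.422) = 220.2 kips.
Tension rupture (net): A_n = (12.3125 − 2×1.3125)×0.3125 = 3.0273 in² (U = 1.0, A_e = A_n). φR_n = 0.75 × 58 × 3.0273 = 131.7 kips.
Governing: min(501.0, 220.2, 131.7) = 131.7 kips → net-section rupture.

131.7 kips (net-section rupture governs)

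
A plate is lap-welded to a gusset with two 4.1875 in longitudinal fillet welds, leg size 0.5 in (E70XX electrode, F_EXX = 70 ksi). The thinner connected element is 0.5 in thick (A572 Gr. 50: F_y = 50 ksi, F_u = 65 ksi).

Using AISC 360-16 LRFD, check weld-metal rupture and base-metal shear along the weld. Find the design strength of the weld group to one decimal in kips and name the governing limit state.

93.3 kips (weld metal governs)

Weld metal: throat = 0.707×0.5 = 0.3535 in, L = 2×4.1875 = 8.375 in. φR_n = 0.75 × 0.6 × 70 × 0.3535 × 8.375 = 93.3 kips.
Base metal shear (0.5 in plate): yield φR_n = 1.0×0.6×50×0.5×8.375 = 125.6 kips; rupture φR_n = 0.75×0.6×65×0.5×8.375 = 122.5 kips; take 122.5 kips (rupture).
Governing: min(93.3, 122.5) = 93.3 kips → weld metal.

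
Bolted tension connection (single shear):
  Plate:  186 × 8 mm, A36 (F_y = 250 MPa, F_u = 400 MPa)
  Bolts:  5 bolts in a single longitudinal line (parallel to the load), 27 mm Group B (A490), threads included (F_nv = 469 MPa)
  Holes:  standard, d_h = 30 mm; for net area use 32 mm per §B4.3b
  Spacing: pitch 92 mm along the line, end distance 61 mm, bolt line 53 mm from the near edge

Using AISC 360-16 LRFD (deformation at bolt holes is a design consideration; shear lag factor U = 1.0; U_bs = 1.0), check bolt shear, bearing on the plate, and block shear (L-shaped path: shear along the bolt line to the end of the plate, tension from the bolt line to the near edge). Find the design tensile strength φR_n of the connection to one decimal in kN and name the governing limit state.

Bolt shear: A_b = π(27)²/4 = 572.56 mm². φR_n = 0.75 × 469 × 572.56 × 5 × 1 = 1007.0 kN.
Bearing (8 mm plate, F_u = 400 MPa): end bolts L_c = 61 − 30/2 = 46, R_n = min(1.2×46×8×400, 2.4×27×8×400) = 176.64 kN/bolt; interior L_c = 92 − 30 = 62, R_n = 207.36 kN/bolt. φR_n = 0.75 × (1×176.64 + 4×207.36) = 754.6 kN.
Block shear: shear path 1×[61+4×92] = 1×429 mm, A_gv = 3432, A_nv = 1×(429 − 4.5×32)×8 = 2280 mm²; tension to near edge: (53 − 0.5×32)×8 = 296 mm². R_n = min(0.6×400×2280, 0.6×250×3432) + 1.0×400×296 = min(547.2, 514.8) + 118.4 = 633.2 kN. φR_n = 0.75 × 633.2 = 474.9 kN.
Governing: min(1007.0, 754.6, 474.9) = 474.9 kN → block shear.

474.9 kN (block shear governs)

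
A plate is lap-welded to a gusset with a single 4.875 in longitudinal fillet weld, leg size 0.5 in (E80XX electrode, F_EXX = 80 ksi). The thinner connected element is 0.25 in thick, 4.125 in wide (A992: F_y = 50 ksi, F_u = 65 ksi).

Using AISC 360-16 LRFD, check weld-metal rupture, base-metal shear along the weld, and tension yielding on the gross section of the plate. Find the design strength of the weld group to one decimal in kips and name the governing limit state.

Weld metal: throat = 0.707×0.5 = 0.3535 in, L = 4.875 in. φR_n = 0.75 × 0.6 × 80 × 0.3535 × 4.875 = 62.0 kips.
Base metal shear (0.25 in plate): yield φR_n = 1.0×0.6×50×0.25×4.875 = 36.6 kips; rupture φR_n = 0.75×0.6×65×0.25×4.875 = 35.6 kips; take 35.6 kips (rupture).
Tension yield (gross): A_g = 4.125×0.25 = 1.0313 in². φR_n = 0.90 × 50 × 1.0313 = 46.4 kips.
Governing: min(62.0, 35.6, 46.4) = 35.6 kips → base-metal shear.

35.6 kips (base-metal shear governs)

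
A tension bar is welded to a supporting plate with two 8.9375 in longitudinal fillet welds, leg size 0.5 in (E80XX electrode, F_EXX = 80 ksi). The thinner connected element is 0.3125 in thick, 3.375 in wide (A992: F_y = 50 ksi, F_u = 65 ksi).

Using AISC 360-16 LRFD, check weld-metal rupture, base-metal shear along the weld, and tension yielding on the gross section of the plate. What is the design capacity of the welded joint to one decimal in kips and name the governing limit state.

Weld metal: throat = 0.707×0.5 = 0.3535 in, L = 2×8.9375 = 17.875 in. φR_n = 0.75 × 0.6 × 80 × 0.3535 × 17.875 = 227.5 kips.
Base metal shear (0.3125 in plate): yield φR_n = 1.0×0.6×50×0.3125×17.875 = 167.6 kips; rupture φR_n = 0.75×0.6×65×0.3125×17.875 = 163.4 kips; take 163.4 kips (rupture).
Tension yield (gross): A_g = 3.375×0.3125 = 1.0547 in². φR_n = 0.90 × 50 × 1.0547 = 47.5 kips.
Governing: min(227.5, 163.4, 47.5) = 47.5 kips → gross-section yield.

47.5 kips (gross-section yield governs)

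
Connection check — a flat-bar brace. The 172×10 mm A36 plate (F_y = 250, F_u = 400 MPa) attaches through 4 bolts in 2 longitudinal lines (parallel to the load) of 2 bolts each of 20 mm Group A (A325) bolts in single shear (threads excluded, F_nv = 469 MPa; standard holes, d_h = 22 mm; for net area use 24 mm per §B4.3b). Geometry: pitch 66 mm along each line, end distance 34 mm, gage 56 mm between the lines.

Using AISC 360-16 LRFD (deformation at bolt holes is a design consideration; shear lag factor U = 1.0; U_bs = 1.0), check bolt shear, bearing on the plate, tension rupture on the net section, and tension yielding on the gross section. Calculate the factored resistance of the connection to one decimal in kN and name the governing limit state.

Bolt shear: A_b = π(20)²/4 = 314.16 mm². φR_n = 0.75 × 469 × 314.16 × 4 × 1 = 442.0 kN.
Bearing (10 mm plate, F_u = 400 MPa): end bolts L_c = 34 − 22/2 = 23, R_n = min(1.2×23×10×400, 2.4×20×10×400) = 110.4 kN/bolt; interior L_c = 66 − 22 = 44, R_n = 192 kN/bolt. φR_n = 0.75 × (2×110.4 + 2×192) = 453.6 kN.
Tension rupture (net): A_n = (172 − 2×24)×10 = 1240 mm² (U = 1.0, A_e = A_n). φR_n = 0.75 × 400 × 1240 = 372.0 kN.
Tension yield (gross): A_g = 172×10 = 1720 mm². φR_n = 0.90 × 250 × 1720 = 387.0 kN.
Governing: min(442.0, 453.6, 372.0, 387.0) = 372.0 kN → net-section rupture.

372.0 kN (net-section rupture governs)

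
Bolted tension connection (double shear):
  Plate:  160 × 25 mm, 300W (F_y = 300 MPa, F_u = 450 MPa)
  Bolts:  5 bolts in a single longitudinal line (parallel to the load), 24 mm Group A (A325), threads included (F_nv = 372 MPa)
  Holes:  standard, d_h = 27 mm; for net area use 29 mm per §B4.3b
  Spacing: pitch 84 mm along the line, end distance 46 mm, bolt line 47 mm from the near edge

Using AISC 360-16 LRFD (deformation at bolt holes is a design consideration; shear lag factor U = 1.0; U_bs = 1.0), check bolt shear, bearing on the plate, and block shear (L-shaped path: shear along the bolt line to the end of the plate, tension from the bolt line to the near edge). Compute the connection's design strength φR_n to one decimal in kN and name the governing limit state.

Bolt shear: A_b = π(24)²/4 = 452.39 mm². φR_n = 0.75 × 372 × 452.39 × 5 × 2 = 1262.2 kN.
Bearing (25 mm plate, F_u = 450 MPa): end bolts L_c = 46 − 27/2 = 32.5, R_n = min(1.2×32.5×25×450, 2.4×24×25×450) = 438.75 kN/bolt; interior L_c = 84 − 27 = 57, R_n = 648 kN/bolt. φR_n = 0.75 × (1×438.75 + 4×648) = 2273.1 kN.
Block shear: shear path 1×[46+4×84] = 1×382 mm, A_gv = 9550, A_nv = 1×(382 − 4.5×29)×25 = 6287.5 mm²; tension to near edge: (47 − 0.5×29)×25 = 812.5 mm². R_n = min(0.6×450×6287.5, 0.6×300×9550) + 1.0×450×812.5 = min(1697.6, 1719) + 365.63 = 2063.2 kN. φR_n = 0.75 × 2063.2 = 1547.4 kN.
Governing: min(1262.2, 2273.1, 1547.4) = 1262.2 kN → bolt shear.

1262.2 kN (bolt shear governs)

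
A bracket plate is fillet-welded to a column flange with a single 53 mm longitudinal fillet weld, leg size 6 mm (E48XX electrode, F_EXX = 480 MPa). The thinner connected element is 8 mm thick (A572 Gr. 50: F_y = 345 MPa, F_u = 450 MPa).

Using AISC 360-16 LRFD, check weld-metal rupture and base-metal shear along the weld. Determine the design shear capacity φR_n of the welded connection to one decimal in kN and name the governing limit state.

Weld metal: throat = 0.707×6 = 4.242 mm, L = 53 mm. φR_n = 0.75 × 0.6 × 480 × 4.242 × 53 = 48.6 kN.
Base metal shear (8 mm plate): yield φR_n = 1.0×0.6×345×8×53 = 87.8 kN; rupture φR_n = 0.75×0.6×450×8×53 = 85.9 kN; take 85.9 kN (rupture).
Governing: min(48.6, 85.9) = 48.6 kN → weld metal.

48.6 kN (weld metal governs)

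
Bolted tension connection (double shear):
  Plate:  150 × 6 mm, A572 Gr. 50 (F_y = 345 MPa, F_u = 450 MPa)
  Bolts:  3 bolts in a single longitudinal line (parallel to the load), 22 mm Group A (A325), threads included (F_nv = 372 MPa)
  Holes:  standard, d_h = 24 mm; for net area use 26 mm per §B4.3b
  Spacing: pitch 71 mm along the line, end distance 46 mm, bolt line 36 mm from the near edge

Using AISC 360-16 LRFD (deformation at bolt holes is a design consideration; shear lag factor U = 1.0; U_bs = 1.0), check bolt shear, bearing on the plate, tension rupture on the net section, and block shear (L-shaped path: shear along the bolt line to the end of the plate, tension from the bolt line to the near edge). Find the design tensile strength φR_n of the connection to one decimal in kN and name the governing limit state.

Bolt shear: A_b = π(22)²/4 = 380.13 mm². φR_n = 0.75 × 372 × 380.13 × 3 × 2 = 636.3 kN.
Bearing (6 mm plate, F_u = 450 MPa): end bolts L_c = 46 − 24/2 = 34, R_n = min(1.2×34×6×450, 2.4×22×6×450) = 110.16 kN/bolt; interior L_c = 71 − 24 = 47, R_n = 142.56 kN/bolt. φR_n = 0.75 × (1×110.16 + 2×142.56) = 296.5 kN.
Tension rupture (net): A_n = (150 − 1×26)×6 = 744 mm² (U = 1.0, A_e = A_n). φR_n = 0.75 × 450 × 744 = 251.1 kN.
Block shear: shear path 1×[46+2×71] = 1×188 mm, A_gv = 1128, A_nv = 1×(188 − 2.5×26)×6 = 738 mm²; tension to near edge: (36 − 0.5×26)×6 = 138 mm². R_n = min(0.6×450×738, 0.6×345×1128) + 1.0×450×138 = min(199.26, 233.5) + 62.1 = 261.36 kN. φR_n = 0.75 × 261.36 = 196.0 kN.
Governing: min(636.3, 296.5, 251.1, 196.0) = 196.0 kN → block shear.

196.0 kN (block shear governs)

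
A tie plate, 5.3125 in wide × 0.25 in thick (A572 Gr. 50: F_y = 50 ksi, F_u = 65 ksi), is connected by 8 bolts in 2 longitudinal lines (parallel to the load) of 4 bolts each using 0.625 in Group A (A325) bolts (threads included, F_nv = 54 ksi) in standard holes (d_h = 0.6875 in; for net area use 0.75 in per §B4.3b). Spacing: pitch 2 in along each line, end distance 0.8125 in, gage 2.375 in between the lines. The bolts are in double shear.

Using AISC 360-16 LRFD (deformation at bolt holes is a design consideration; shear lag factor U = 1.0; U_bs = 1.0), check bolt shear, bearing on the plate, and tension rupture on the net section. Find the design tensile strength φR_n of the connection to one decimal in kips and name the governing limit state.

46.5 kips (net-section rupture governs)

Bolt shear: A_b = π(0.625)²/4 = 0.3068 in². φR_n = 0.75 × 54 × 0.3068 × 8 × 2 = 198.8 kips.
Bearing (0.25 in plate, F_u = 65 ksi): end bolts L_c = 0.8125 − 0.6875/2 = 0.46875, R_n = min(1.2×0.46875×0.25×65, 2.4×0.625×0.25×65) = 9.1406 kips/bolt; interior L_c = 2 − 0.6875 = 1.3125, R_n = 24.375 kips/bolt. φR_n = 0.75 × (2×9.1406 + 6×24.375) = 123.4 kips.
Tension rupture (net): A_n = (5.3125 − 2×0.75)×0.25 = 0.95313 in² (U = 1.0, A_e = A_n). φR_n = 0.75 × 65 × 0.95313 = 46.5 kips.
Governing: min(198.8, 123.4, 46.5) = 46.5 kips → net-section rupture.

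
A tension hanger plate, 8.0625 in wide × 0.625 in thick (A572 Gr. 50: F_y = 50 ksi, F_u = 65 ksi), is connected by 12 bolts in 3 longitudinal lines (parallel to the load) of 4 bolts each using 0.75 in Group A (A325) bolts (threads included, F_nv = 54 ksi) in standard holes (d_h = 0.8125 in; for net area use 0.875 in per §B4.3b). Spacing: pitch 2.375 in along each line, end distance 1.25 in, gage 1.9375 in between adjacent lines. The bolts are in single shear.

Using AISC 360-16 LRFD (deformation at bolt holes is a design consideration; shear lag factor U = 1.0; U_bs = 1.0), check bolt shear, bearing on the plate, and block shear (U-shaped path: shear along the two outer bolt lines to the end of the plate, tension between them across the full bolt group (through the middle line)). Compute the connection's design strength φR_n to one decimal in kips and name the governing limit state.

214.7 kips (bolt shear governs)

Bolt shear: A_b = π(0.75)²/4 = 0.44179 in². φR_n = 0.75 × 54 × 0.44179 × 12 × 1 = 214.7 kips.
Bearing (0.625 in plate, F_u = 65 ksi): end bolts L_c = 1.25 − 0.8125/2 = 0.84375, R_n = min(1.2×0.84375×0.625×65, 2.4×0.75×0.625×65) = 41.133 kips/bolt; interior L_c = 2.375 − 0.8125 = 1.5625, R_n = 73.125 kips/bolt. φR_n = 0.75 × (3×41.133 + 9×73.125) = 586.1 kips.
Block shear: shear path 2×[1.25+3×2.375] = 2×8.375 in, A_gv = 10.469, A_nv = 2×(8.375 − 3.5×0.875)×0.625 = 6.6406 in²; tension across gage: (3.875 − 2×0.875)×0.625 = 1.3281 in². R_n = min(0.6×65×6.6406, 0.6×50×10.469) + 1.0×65×1.3281 = min(258.98, 314.07) + 86.327 = 345.31 kips. φR_n = 0.75 × 345.31 = 259.0 kips.
Governing: min(214.7, 586.1, 259.0) = 214.7 kips → bolt shear.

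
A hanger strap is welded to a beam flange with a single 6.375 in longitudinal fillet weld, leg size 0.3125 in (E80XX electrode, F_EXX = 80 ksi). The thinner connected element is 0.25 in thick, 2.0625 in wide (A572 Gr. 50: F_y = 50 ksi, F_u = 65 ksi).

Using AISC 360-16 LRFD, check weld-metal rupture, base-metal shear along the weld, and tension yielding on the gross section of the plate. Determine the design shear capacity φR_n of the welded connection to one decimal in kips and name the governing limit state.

Weld metal: throat = 0.707×0.3125 = 0.22094 in, L = 6.375 in. φR_n = 0.75 × 0.6 × 80 × 0.22094 × 6.375 = 50.7 kips.
Base metal shear (0.25 in plate): yield φR_n = 1.0×0.6×50×0.25×6.375 = 47.8 kips; rupture φR_n = 0.75×0.6×65×0.25×6.375 = 46.6 kips; take 46.6 kips (rupture).
Tension yield (gross): A_g = 2.0625×0.25 = 0.51563 in². φR_n = 0.90 × 50 × 0.51563 = 23.2 kips.
Governing: min(50.7, 46.6, 23.2) = 23.2 kips → gross-section yield.

23.2 kips (gross-section yield governs)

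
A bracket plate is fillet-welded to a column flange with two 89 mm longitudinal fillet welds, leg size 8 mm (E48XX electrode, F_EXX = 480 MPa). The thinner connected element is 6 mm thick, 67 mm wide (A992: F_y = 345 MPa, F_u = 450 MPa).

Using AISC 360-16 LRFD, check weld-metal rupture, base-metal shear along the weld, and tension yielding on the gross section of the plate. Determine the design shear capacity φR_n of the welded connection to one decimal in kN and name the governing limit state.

Weld metal: throat = 0.707×8 = 5.656 mm, L = 2×89 = 178 mm. φR_n = 0.75 × 0.6 × 480 × 5.656 × 178 = 217.5 kN.
Base metal shear (6 mm plate): yield φR_n = 1.0×0.6×345×6×178 = 221.1 kN; rupture φR_n = 0.75×0.6×450×6×178 = 216.3 kN; take 216.3 kN (rupture).
Tension yield (gross): A_g = 67×6 = 402 mm². φR_n = 0.90 × 345 × 402 = 124.8 kN.
Governing: min(217.5, 216.3, 124.8) = 124.8 kN → gross-section yield.

124.8 kN (gross-section yield governs)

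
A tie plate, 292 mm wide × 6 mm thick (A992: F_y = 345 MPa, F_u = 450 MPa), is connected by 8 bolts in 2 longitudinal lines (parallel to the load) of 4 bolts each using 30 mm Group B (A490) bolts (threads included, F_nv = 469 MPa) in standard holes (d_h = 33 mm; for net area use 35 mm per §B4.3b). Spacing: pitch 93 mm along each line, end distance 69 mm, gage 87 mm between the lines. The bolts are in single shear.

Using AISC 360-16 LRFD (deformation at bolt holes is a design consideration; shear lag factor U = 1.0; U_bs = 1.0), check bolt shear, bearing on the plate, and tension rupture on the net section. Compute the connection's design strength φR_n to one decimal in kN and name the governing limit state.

449.6 kN (net-section rupture governs)

Bolt shear: A_b = π(30)²/4 = 706.86 mm². φR_n = 0.75 × 469 × 706.86 × 8 × 1 = 1989.1 kN.
Bearing (6 mm plate, F_u = 450 MPa): end bolts L_c = 69 − 33/2 = 52.5, R_n = min(1.2×52.5×6×450, 2.4×30×6×450) = 170.1 kN/bolt; interior L_c = 93 − 33 = 60, R_n = 194.4 kN/bolt. φR_n = 0.75 × (2×170.1 + 6×194.4) = 1130.0 kN.
Tension rupture (net): A_n = (292 − 2×35)×6 = 1332 mm² (U = 1.0, A_e = A_n). φR_n = 0.75 × 450 × 1332 = 449.6 kN.
Governing: min(1989.1, 1130.0, 449.6) = 449.6 kN → net-section rupture.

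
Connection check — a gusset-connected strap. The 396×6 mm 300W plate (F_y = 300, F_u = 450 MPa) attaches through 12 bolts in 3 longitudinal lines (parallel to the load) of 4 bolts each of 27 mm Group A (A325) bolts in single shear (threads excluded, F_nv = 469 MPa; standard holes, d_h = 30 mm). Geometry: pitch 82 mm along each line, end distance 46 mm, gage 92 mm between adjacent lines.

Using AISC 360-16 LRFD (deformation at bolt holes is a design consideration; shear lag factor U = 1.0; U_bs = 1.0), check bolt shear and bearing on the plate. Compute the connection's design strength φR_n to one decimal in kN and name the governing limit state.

Bolt shear: A_b = π(27)²/4 = 572.56 mm². φR_n = 0.75 × 469 × 572.56 × 12 × 1 = 2416.8 kN.
Bearing (6 mm plate, F_u = 450 MPa): end bolts L_c = 46 − 30/2 = 31, R_n = min(1.2×31×6×450, 2.4×27×6×450) = 100.44 kN/bolt; interior L_c = 82 − 30 = 52, R_n = 168.48 kN/bolt. φR_n = 0.75 × (3×100.44 + 9×168.48) = 1363.2 kN.
Governing: min(2416.8, 1363.2) = 1363.2 kN → bearing.

1363.2 kN (bearing governs)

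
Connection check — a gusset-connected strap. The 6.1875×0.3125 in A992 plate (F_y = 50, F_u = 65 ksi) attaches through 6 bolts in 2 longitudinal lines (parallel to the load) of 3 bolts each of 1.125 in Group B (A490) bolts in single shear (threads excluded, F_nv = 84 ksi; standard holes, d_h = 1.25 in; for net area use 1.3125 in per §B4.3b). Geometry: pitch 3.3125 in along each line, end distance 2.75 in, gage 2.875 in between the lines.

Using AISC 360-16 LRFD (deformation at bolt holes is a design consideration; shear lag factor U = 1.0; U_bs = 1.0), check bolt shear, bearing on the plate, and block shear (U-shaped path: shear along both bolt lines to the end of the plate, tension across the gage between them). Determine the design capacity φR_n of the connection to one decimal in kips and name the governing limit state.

Bolt shear: A_b = π(1.125)²/4 = 0.99402 in². φR_n = 0.75 × 84 × 0.99402 × 6 × 1 = 375.7 kips.
Bearing (0.3125 in plate, F_u = 65 ksi): end bolts L_c = 2.75 − 1.25/2 = 2.125, R_n = min(1.2×2.125×0.3125×65, 2.4×1.125×0.3125×65) = 51.797 kips/bolt; interior L_c = 3.3125 − 1.25 = 2.0625, R_n = 50.273 kips/bolt. φR_n = 0.75 × (2×51.797 + 4×50.273) = 228.5 kips.
Block shear: shear path 2×[2.75+2×3.3125] = 2×9.375 in, A_gv = 5.8594, A_nv = 2×(9.375 − 2.5×1.3125)×0.3125 = 3.8086 in²; tension across gage: (2.875 − 1×1.3125)×0.3125 = 0.48828 in². R_n = min(0.6×65×3.8086, 0.6×50×5.8594) + 1.0×65×0.48828 = min(148.54, 175.78) + 31.738 = 180.28 kips. φR_n = 0.75 × 180.28 = 135.2 kips.
Governing: min(375.7, 228.5, 135.2) = 135.2 kips → block shear.

135.2 kips (block shear governs)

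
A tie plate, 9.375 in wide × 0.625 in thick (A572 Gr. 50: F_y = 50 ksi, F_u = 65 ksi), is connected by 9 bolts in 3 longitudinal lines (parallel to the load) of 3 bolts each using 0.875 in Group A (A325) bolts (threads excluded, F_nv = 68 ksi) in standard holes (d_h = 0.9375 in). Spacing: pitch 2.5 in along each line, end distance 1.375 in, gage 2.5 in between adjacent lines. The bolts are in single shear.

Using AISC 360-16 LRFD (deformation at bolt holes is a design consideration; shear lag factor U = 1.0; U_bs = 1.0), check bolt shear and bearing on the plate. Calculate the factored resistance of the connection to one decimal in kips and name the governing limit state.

Bolt shear: A_b = π(0.875)²/4 = 0.60132 in². φR_n = 0.75 × 68 × 0.60132 × 9 × 1 = 276.0 kips.
Bearing (0.625 in plate, F_u = 65 ksi): end bolts L_c = 1.375 − 0.9375/2 = 0.90625, R_n = min(1.2×0.90625×0.625×65, 2.4×0.875×0.625×65) = 44.18 kips/bolt; interior L_c = 2.5 − 0.9375 = 1.5625, R_n = 76.172 kips/bolt. φR_n = 0.75 × (3×44.18 + 6×76.172) = 442.2 kips.
Governing: min(276.0, 442.2) = 276.0 kips → bolt shear.

276.0 kips (bolt shear governs)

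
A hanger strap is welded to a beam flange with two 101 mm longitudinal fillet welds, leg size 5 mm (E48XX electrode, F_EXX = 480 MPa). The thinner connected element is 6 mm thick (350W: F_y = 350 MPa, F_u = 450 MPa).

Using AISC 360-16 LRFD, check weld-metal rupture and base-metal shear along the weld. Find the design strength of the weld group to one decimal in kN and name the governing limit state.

Weld metal: throat = 0.707×5 = 3.535 mm, L = 2×101 = 202 mm. φR_n = 0.75 × 0.6 × 480 × 3.535 × 202 = 154.2 kN.
Base metal shear (6 mm plate): yield φR_n = 1.0×0.6×350×6×202 = 254.5 kN; rupture φR_n = 0.75×0.6×450×6×202 = 245.4 kN; take 245.4 kN (rupture).
Governing: min(154.2, 245.4) = 154.2 kN → weld metal.

154.2 kN (weld metal governs)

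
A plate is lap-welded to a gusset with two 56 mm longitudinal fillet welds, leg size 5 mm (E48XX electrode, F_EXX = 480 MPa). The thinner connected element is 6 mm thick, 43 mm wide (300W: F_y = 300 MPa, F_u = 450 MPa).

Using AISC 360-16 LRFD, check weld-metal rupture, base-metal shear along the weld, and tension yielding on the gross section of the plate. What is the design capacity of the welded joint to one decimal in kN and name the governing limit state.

Weld metal: throat = 0.707×5 = 3.535 mm, L = 2×56 = 112 mm. φR_n = 0.75 × 0.6 × 480 × 3.535 × 112 = 85.5 kN.
Base metal shear (6 mm plate): yield φR_n = 1.0×0.6×300×6×112 = 121.0 kN; rupture φR_n = 0.75×0.6×450×6×112 = 136.1 kN; take 121.0 kN (yield).
Tension yield (gross): A_g = 43×6 = 258 mm². φR_n = 0.90 × 300 × 258 = 69.7 kN.
Governing: min(85.5, 121.0, 69.7) = 69.7 kN → gross-section yield.

69.7 kN (gross-section yield governs)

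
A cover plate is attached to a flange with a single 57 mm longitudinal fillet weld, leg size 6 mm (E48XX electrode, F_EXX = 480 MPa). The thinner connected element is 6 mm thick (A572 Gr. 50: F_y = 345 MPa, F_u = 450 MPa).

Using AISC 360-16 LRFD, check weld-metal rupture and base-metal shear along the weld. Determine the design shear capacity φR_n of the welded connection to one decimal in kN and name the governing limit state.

52.2 kN (weld metal governs)

Weld metal: throat = 0.707×6 = 4.242 mm, L = 57 mm. φR_n = 0.75 × 0.6 × 480 × 4.242 × 57 = 52.2 kN.
Base metal shear (6 mm plate): yield φR_n = 1.0×0.6×345×6×57 = 70.8 kN; rupture φR_n = 0.75×0.6×450×6×57 = 69.3 kN; take 69.3 kN (rupture).
Governing: min(52.2, 69.3) = 52.2 kN → weld metal.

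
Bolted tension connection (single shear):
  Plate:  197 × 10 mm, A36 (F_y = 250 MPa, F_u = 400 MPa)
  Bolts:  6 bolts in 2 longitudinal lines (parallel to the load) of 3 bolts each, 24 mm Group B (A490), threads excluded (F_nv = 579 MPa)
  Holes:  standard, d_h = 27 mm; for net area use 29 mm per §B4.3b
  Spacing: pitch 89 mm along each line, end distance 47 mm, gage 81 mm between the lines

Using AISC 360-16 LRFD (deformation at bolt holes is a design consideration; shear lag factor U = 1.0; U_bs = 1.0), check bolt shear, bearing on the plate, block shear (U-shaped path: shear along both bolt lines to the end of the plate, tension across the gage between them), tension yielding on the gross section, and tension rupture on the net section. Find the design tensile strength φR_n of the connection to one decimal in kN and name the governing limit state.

Bolt shear: A_b = π(24)²/4 = 452.39 mm². φR_n = 0.75 × 579 × 452.39 × 6 × 1 = 1178.7 kN.
Bearing (10 mm plate, F_u = 400 MPa): end bolts L_c = 47 − 27/2 = 33.5, R_n = min(1.2×33.5×10×400, 2.4×24×10×400) = 160.8 kN/bolt; interior L_c = 89 − 27 = 62, R_n = 230.4 kN/bolt. φR_n = 0.75 × (2×160.8 + 4×230.4) = 932.4 kN.
Block shear: shear path 2×[47+2×89] = 2×225 mm, A_gv = 4500, A_nv = 2×(225 − 2.5×29)×10 = 3050 mm²; tension across gage: (81 − 1×29)×10 = 520 mm². R_n = min(0.6×400×3050, 0.6×250×4500) + 1.0×400×520 = min(732, 675) + 208 = 883 kN. φR_n = 0.75 × 883 = 662.3 kN.
Tension yield (gross): A_g = 197×10 = 1970 mm². φR_n = 0.90 × 250 × 1970 = 443.3 kN.
Tension rupture (net): A_n = (197 − 2×29)×10 = 1390 mm² (U = 1.0, A_e = A_n). φR_n = 0.75 × 400 × 1390 = 417.0 kN.
Governing: min(1178.7, 932.4, 662.3, 443.3, 417.0) = 417.0 kN → net-section rupture.

417.0 kN (net-section rupture governs)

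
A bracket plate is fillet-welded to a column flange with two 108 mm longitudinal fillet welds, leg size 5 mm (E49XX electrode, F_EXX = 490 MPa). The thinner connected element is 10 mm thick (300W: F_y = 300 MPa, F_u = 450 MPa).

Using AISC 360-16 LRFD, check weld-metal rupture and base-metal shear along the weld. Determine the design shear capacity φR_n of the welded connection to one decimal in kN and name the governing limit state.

Weld metal: throat = 0.707×5 = 3.535 mm, L = 2×108 = 216 mm. φR_n = 0.75 × 0.6 × 490 × 3.535 × 216 = 168.4 kN.
Base metal shear (10 mm plate): yield φR_n = 1.0×0.6×300×10×216 = 388.8 kN; rupture φR_n = 0.75×0.6×450×10×216 = 437.4 kN; take 388.8 kN (yield).
Governing: min(168.4, 388.8) = 168.4 kN → weld metal.

168.4 kN (weld metal governs)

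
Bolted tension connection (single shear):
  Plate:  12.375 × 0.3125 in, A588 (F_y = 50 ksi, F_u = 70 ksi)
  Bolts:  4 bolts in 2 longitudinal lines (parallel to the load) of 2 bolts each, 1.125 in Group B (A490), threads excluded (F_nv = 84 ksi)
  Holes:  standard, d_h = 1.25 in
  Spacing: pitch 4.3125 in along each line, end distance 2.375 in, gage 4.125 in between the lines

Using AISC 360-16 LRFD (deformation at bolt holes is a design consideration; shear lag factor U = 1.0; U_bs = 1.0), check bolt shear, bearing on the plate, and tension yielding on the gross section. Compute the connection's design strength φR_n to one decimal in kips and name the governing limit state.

157.5 kips (bearing governs)

Bolt shear: A_b = π(1.125)²/4 = 0.99402 in². φR_n = 0.75 × 84 × 0.99402 × 4 × 1 = 250.5 kips.
Bearing (0.3125 in plate, F_u = 70 ksi): end bolts L_c = 2.375 − 1.25/2 = 1.75, R_n = min(1.2×1.75×0.3125×70, 2.4×1.125×0.3125×70) = 45.938 kips/bolt; interior L_c = 4.3125 − 1.25 = 3.0625, R_n = 59.063 kips/bolt. φR_n = 0.75 × (2×45.938 + 2×59.063) = 157.5 kips.
Tension yield (gross): A_g = 12.375×0.3125 = 3.8672 in². φR_n = 0.90 × 50 × 3.8672 = 174.0 kips.
Governing: min(250.5, 157.5, 174.0) = 157.5 kips → bearing.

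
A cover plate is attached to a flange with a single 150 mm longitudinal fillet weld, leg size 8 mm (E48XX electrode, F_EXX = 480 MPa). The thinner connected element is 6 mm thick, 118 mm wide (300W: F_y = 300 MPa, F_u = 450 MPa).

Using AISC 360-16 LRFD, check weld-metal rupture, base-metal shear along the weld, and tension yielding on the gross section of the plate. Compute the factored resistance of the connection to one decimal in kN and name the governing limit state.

162.0 kN (base-metal shear governs)

Weld metal: throat = 0.707×8 = 5.656 mm, L = 150 mm. φR_n = 0.75 × 0.6 × 480 × 5.656 × 150 = 183.3 kN.
Base metal shear (6 mm plate): yield φR_n = 1.0×0.6×300×6×150 = 162.0 kN; rupture φR_n = 0.75×0.6×450×6×150 = 182.3 kN; take 162.0 kN (yield).
Tension yield (gross): A_g = 118×6 = 708 mm². φR_n = 0.90 × 300 × 708 = 191.2 kN.
Governing: min(183.3, 162.0, 191.2) = 162.0 kN → base-metal shear.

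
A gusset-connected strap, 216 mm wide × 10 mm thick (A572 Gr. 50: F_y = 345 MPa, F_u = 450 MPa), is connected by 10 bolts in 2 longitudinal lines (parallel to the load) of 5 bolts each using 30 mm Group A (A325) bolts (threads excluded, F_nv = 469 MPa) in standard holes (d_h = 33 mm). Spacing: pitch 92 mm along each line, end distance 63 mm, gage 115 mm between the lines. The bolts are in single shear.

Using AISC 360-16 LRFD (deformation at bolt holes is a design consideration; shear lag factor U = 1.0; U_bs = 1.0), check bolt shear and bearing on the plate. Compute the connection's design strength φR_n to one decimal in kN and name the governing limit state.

2288.3 kN (bearing governs)

Bolt shear: A_b = π(30)²/4 = 706.86 mm². φR_n = 0.75 × 469 × 706.86 × 10 × 1 = 2486.4 kN.
Bearing (10 mm plate, F_u = 450 MPa): end bolts L_c = 63 − 33/2 = 46.5, R_n = min(1.2×46.5×10×450, 2.4×30×10×450) = 251.1 kN/bolt; interior L_c = 92 − 33 = 59, R_n = 318.6 kN/bolt. φR_n = 0.75 × (2×251.1 + 8×318.6) = 2288.3 kN.
Governing: min(2486.4, 2288.3) = 2288.3 kN → bearing.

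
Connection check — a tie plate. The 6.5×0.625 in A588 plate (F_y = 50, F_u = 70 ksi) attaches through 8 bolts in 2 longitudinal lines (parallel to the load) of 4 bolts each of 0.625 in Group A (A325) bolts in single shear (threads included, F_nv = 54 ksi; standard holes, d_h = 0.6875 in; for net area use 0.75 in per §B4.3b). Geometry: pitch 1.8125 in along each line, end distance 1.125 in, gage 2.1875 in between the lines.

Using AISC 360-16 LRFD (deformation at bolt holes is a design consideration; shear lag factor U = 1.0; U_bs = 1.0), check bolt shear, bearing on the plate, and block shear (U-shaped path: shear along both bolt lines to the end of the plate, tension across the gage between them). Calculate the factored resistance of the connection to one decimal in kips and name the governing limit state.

99.4 kips (bolt shear governs)

Bolt shear: A_b = π(0.625)²/4 = 0.3068 in². φR_n = 0.75 × 54 × 0.3068 × 8 × 1 = 99.4 kips.
Bearing (0.625 in plate, F_u = 70 ksi): end bolts L_c = 1.125 − 0.6875/2 = 0.78125, R_n = min(1.2×0.78125×0.625×70, 2.4×0.625×0.625×70) = 41.016 kips/bolt; interior L_c = 1.8125 − 0.6875 = 1.125, R_n = 59.063 kips/bolt. φR_n = 0.75 × (2×41.016 + 6×59.063) = 327.3 kips.
Block shear: shear path 2×[1.125+3×1.8125] = 2×6.5625 in, A_gv = 8.2031, A_nv = 2×(6.5625 − 3.5×0.75)×0.625 = 4.9219 in²; tension across gage: (2.1875 − 1×0.75)×0.625 = 0.89844 in². R_n = min(0.6×70×4.9219, 0.6×50×8.2031) + 1.0×70×0.89844 = min(206.72, 246.09) + 62.891 = 269.61 kips. φR_n = 0.75 × 269.61 = 202.2 kips.
Governing: min(99.4, 327.3, 202.2) = 99.4 kips → bolt shear.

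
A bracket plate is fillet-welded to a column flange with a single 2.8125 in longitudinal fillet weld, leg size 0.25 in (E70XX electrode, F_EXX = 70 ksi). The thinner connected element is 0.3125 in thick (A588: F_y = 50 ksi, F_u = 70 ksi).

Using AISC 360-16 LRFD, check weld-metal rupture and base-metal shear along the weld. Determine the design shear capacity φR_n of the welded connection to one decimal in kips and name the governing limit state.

Weld metal: throat = 0.707×0.25 = 0.17675 in, L = 2.8125 in. φR_n = 0.75 × 0.6 × 70 × 0.17675 × 2.8125 = 15.7 kips.
Base metal shear (0.3125 in plate): yield φR_n = 1.0×0.6×50×0.3125×2.8125 = 26.4 kips; rupture φR_n = 0.75×0.6×70×0.3125×2.8125 = 27.7 kips; take 26.4 kips (yield).
Governing: min(15.7, 26.4) = 15.7 kips → weld metal.

15.7 kips (weld metal governs)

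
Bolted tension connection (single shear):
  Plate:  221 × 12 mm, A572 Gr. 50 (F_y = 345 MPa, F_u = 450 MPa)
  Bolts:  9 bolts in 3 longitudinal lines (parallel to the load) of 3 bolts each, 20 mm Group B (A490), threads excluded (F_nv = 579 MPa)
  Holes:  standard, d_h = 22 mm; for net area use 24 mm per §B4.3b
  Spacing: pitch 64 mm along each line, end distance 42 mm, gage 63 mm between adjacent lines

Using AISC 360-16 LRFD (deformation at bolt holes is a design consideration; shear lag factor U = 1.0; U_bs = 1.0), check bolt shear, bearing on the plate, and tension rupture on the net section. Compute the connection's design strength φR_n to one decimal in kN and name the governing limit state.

603.5 kN (net-section rupture governs)

Bolt shear: A_b = π(20)²/4 = 314.16 mm². φR_n = 0.75 × 579 × 314.16 × 9 × 1 = 1227.8 kN.
Bearing (12 mm plate, F_u = 450 MPa): end bolts L_c = 42 − 22/2 = 31, R_n = min(1.2×31×12×450, 2.4×20×12×450) = 200.88 kN/bolt; interior L_c = 64 − 22 = 42, R_n = 259.2 kN/bolt. φR_n = 0.75 × (3×200.88 + 6×259.2) = 1618.4 kN.
Tension rupture (net): A_n = (221 − 3×24)×12 = 1788 mm² (U = 1.0, A_e = A_n). φR_n = 0.75 × 450 × 1788 = 603.5 kN.
Governing: min(1227.8, 1618.4, 603.5) = 603.5 kN → net-section rupture.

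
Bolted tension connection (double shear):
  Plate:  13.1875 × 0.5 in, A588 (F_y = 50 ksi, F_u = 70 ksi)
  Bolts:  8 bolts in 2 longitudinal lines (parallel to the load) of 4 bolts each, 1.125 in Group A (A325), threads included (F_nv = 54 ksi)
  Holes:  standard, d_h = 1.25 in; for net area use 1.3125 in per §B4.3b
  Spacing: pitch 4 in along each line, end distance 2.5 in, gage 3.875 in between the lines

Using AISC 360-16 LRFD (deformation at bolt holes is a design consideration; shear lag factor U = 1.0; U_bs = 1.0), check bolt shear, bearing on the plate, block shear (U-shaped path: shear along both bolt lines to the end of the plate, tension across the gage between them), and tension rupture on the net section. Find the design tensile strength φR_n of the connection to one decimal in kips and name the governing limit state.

Bolt shear: A_b = π(1.125)²/4 = 0.99402 in². φR_n = 0.75 × 54 × 0.99402 × 8 × 2 = 644.1 kips.
Bearing (0.5 in plate, F_u = 70 ksi): end bolts L_c = 2.5 − 1.25/2 = 1.875, R_n = min(1.2×1.875×0.5×70, 2.4×1.125×0.5×70) = 78.75 kips/bolt; interior L_c = 4 − 1.25 = 2.75, R_n = 94.5 kips/bolt. φR_n = 0.75 × (2×78.75 + 6×94.5) = 543.4 kips.
Block shear: shear path 2×[2.5+3×4] = 2×14.5 in, A_gv = 14.5, A_nv = 2×(14.5 − 3.5×1.3125)×0.5 = 9.9063 in²; tension across gage: (3.875 − 1×1.3125)×0.5 = 1.2813 in². R_n = min(0.6×70×9.9063, 0.6×50×14.5) + 1.0×70×1.2813 = min(416.06, 435) + 89.691 = 505.75 kips. φR_n = 0.75 × 505.75 = 379.3 kips.
Tension rupture (net): A_n = (13.1875 − 2×1.3125)×0.5 = 5.2813 in² (U = 1.0, A_e = A_n). φR_n = 0.75 × 70 × 5.2813 = 277.3 kips.
Governing: min(644.1, 543.4, 379.3, 277.3) = 277.3 kips → net-section rupture.

277.3 kips (net-section rupture governs)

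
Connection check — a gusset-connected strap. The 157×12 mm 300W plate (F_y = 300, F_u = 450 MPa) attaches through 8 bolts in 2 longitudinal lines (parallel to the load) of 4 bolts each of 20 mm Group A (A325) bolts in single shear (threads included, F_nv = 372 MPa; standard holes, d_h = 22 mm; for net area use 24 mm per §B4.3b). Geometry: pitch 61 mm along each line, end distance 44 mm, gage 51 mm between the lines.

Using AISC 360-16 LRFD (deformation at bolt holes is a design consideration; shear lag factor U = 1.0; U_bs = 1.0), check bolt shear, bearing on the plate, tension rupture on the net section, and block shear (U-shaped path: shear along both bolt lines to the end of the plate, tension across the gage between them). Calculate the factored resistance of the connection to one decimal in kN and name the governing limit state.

Bolt shear: A_b = π(20)²/4 = 314.16 mm². φR_n = 0.75 × 372 × 314.16 × 8 × 1 = 701.2 kN.
Bearing (12 mm plate, F_u = 450 MPa): end bolts L_c = 44 − 22/2 = 33, R_n = min(1.2×33×12×450, 2.4×20×12×450) = 213.84 kN/bolt; interior L_c = 61 − 22 = 39, R_n = 252.72 kN/bolt. φR_n = 0.75 × (2×213.84 + 6×252.72) = 1458.0 kN.
Tension rupture (net): A_n = (157 − 2×24)×12 = 1308 mm² (U = 1.0, A_e = A_n). φR_n = 0.75 × 450 × 1308 = 441.5 kN.
Block shear: shear path 2×[44+3×61] = 2×227 mm, A_gv = 5448, A_nv = 2×(227 − 3.5×24)×12 = 3432 mm²; tension across gage: (51 − 1×24)×12 = 324 mm². R_n = min(0.6×450×3432, 0.6×300×5448) + 1.0×450×324 = min(926.64, 980.64) + 145.8 = 1072.4 kN. φR_n = 0.75 × 1072.4 = 804.3 kN.
Governing: min(701.2, 1458.0, 441.5, 804.3) = 441.5 kN → net-section rupture.

441.5 kN (net-section rupture governs)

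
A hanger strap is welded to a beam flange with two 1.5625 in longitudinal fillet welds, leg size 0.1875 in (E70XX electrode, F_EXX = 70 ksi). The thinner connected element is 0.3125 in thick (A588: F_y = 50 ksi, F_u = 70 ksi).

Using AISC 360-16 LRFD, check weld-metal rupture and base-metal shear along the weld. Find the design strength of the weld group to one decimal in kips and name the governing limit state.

13.0 kips (weld metal governs)

Weld metal: throat = 0.707×0.1875 = 0.13256 in, L = 2×1.5625 = 3.125 in. φR_n = 0.75 × 0.6 × 70 × 0.13256 × 3.125 = 13.0 kips.
Base metal shear (0.3125 in plate): yield φR_n = 1.0×0.6×50×0.3125×3.125 = 29.3 kips; rupture φR_n = 0.75×0.6×70×0.3125×3.125 = 30.8 kips; take 29.3 kips (yield).
Governing: min(13.0, 29.3) = 13.0 kips → weld metal.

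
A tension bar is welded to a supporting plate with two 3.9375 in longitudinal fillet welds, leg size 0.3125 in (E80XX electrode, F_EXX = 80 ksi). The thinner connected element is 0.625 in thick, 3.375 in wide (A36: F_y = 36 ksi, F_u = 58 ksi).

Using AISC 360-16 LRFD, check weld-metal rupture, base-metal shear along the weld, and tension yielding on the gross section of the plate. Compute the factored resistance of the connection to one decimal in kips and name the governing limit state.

Weld metal: throat = 0.707×0.3125 = 0.22094 in, L = 2×3.9375 = 7.875 in. φR_n = 0.75 × 0.6 × 80 × 0.22094 × 7.875 = 62.6 kips.
Base metal shear (0.625 in plate): yield φR_n = 1.0×0.6×36×0.625×7.875 = 106.3 kips; rupture φR_n = 0.75×0.6×58×0.625×7.875 = 128.5 kips; take 106.3 kips (yield).
Tension yield (gross): A_g = 3.375×0.625 = 2.1094 in². φR_n = 0.90 × 36 × 2.1094 = 68.3 kips.
Governing: min(62.6, 106.3, 68.3) = 62.6 kips → weld metal.

62.6 kips (weld metal governs)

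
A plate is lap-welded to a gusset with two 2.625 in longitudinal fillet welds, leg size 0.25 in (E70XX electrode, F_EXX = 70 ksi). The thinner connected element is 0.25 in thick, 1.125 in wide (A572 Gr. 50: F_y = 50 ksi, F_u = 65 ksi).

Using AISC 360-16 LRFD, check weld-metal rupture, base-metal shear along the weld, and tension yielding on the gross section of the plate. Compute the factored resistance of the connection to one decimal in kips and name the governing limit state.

Weld metal: throat = 0.707×0.25 = 0.17675 in, L = 2×2.625 = 5.25 in. φR_n = 0.75 × 0.6 × 70 × 0.17675 × 5.25 = 29.2 kips.
Base metal shear (0.25 in plate): yield φR_n = 1.0×0.6×50×0.25×5.25 = 39.4 kips; rupture φR_n = 0.75×0.6×65×0.25×5.25 = 38.4 kips; take 38.4 kips (rupture).
Tension yield (gross): A_g = 1.125×0.25 = 0.28125 in². φR_n = 0.90 × 50 × 0.28125 = 12.7 kips.
Governing: min(29.2, 38.4, 12.7) = 12.7 kips → gross-section yield.

12.7 kips (gross-section yield governs)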